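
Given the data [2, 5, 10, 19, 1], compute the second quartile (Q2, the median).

5

Step 1: Sort the data: [1, 2, 5, 10, 19]
Step 2: n = 5
Step 3: Q2 is the median. Since n is odd, it is the middle value at position 3: 5
Step 4: Q2 = 5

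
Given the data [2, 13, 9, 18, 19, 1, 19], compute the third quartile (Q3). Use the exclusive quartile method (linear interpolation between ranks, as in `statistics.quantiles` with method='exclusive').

19

Step 1: Sort the data: [1, 2, 9, 13, 18, 19, 19]
Step 2: n = 7
Step 3: Using the exclusive quartile method:
  Q1 = 2
  Q2 (median) = 13
  Q3 = 19
  IQR = Q3 - Q1 = 19 - 2 = 17
Step 4: Q3 = 19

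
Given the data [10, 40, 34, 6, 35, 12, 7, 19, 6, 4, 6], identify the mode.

6

Step 1: Count the frequency of each value:
  4: appears 1 time(s)
  6: appears 3 time(s)
  7: appears 1 time(s)
  10: appears 1 time(s)
  12: appears 1 time(s)
  19: appears 1 time(s)
  34: appears 1 time(s)
  35: appears 1 time(s)
  40: appears 1 time(s)
Step 2: The value 6 appears most frequently (3 times).
Step 3: Mode = 6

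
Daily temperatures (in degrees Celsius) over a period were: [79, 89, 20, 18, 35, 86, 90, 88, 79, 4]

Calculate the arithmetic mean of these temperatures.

58.8

Step 1: Sum all values: 79 + 89 + 20 + 18 + 35 + 86 + 90 + 88 + 79 + 4 = 588
Step 2: Count the number of values: n = 10
Step 3: Mean = sum / n = 588 / 10 = 58.8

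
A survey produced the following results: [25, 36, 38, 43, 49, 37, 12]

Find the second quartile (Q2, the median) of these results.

37

Step 1: Sort the data: [12, 25, 36, 37, 38, 43, 49]
Step 2: n = 7
Step 3: Q2 is the median. Since n is odd, it is the middle value at position 4: 37
Step 4: Q2 = 37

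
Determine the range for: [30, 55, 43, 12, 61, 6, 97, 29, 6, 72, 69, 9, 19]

91

Step 1: Identify the maximum value: max = 97
Step 2: Identify the minimum value: min = 6
Step 3: Range = max - min = 97 - 6 = 91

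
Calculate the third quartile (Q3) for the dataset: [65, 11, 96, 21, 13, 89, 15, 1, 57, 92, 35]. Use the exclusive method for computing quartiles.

89

Step 1: Sort the data: [1, 11, 13, 15, 21, 35, 57, 65, 89, 92, 96]
Step 2: n = 11
Step 3: Using the exclusive quartile method:
  Q1 = 13
  Q2 (median) = 35
  Q3 = 89
  IQR = Q3 - Q1 = 89 - 13 = 76
Step 4: Q3 = 89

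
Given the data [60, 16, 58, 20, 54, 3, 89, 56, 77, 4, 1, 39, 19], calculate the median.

39

Step 1: Sort the data in ascending order: [1, 3, 4, 16, 19, 20, 39, 54, 56, 58, 60, 77, 89]
Step 2: The number of values is n = 13.
Step 3: Since n is odd, the median is the middle value at position 7: 39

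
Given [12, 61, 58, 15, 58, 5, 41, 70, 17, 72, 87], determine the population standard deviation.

27.1375

Step 1: Compute the mean: 45.0909
Step 2: Sum of squared deviations from the mean: 8100.9091
Step 3: Population variance = 8100.9091 / 11 = 736.4463
Step 4: Standard deviation = sqrt(736.4463) = 27.1375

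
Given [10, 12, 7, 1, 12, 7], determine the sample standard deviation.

4.1673

Step 1: Compute the mean: 8.1667
Step 2: Sum of squared deviations from the mean: 86.8333
Step 3: Sample variance = 86.8333 / 5 = 17.3667
Step 4: Standard deviation = sqrt(17.3667) = 4.1673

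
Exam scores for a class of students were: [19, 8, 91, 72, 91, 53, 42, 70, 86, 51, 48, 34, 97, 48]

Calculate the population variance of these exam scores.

710.6939

Step 1: Compute the mean: (19 + 8 + 91 + 72 + 91 + 53 + 42 + 70 + 86 + 51 + 48 + 34 + 97 + 48) / 14 = 57.8571
Step 2: Compute squared deviations from the mean:
  (19 - 57.8571)^2 = 1509.8776
  (8 - 57.8571)^2 = 2485.7347
  (91 - 57.8571)^2 = 1098.449
  (72 - 57.8571)^2 = 200.0204
  (91 - 57.8571)^2 = 1098.449
  (53 - 57.8571)^2 = 23.5918
  (42 - 57.8571)^2 = 251.449
  (70 - 57.8571)^2 = 147.449
  (86 - 57.8571)^2 = 792.0204
  (51 - 57.8571)^2 = 47.0204
  (48 - 57.8571)^2 = 97.1633
  (34 - 57.8571)^2 = 569.1633
  (97 - 57.8571)^2 = 1532.1633
  (48 - 57.8571)^2 = 97.1633
Step 3: Sum of squared deviations = 9949.7143
Step 4: Population variance = 9949.7143 / 14 = 710.6939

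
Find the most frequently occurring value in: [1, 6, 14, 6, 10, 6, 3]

6

Step 1: Count the frequency of each value:
  1: appears 1 time(s)
  3: appears 1 time(s)
  6: appears 3 time(s)
  10: appears 1 time(s)
  14: appears 1 time(s)
Step 2: The value 6 appears most frequently (3 times).
Step 3: Mode = 6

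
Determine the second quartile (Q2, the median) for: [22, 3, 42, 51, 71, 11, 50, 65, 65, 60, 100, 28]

50.5

Step 1: Sort the data: [3, 11, 22, 28, 42, 50, 51, 60, 65, 65, 71, 100]
Step 2: n = 12
Step 3: Q2 is the median. Since n is even, it is the average of the values at positions 6 and 7:
  Q2 = (50 + 51) / 2 = 50.5
Step 4: Q2 = 50.5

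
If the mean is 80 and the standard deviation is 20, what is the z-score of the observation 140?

3

Step 1: Recall the z-score formula: z = (x - mu) / sigma
Step 2: Substitute values: z = (140 - 80) / 20
Step 3: z = 60 / 20 = 3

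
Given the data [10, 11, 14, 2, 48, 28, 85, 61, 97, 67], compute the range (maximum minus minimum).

95

Step 1: Identify the maximum value: max = 97
Step 2: Identify the minimum value: min = 2
Step 3: Range = max - min = 97 - 2 = 95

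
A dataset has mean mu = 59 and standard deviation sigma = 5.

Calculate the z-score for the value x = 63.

0.8

Step 1: Recall the z-score formula: z = (x - mu) / sigma
Step 2: Substitute values: z = (63 - 59) / 5
Step 3: z = 4 / 5 = 0.8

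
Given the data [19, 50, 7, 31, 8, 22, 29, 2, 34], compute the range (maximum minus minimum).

48

Step 1: Identify the maximum value: max = 50
Step 2: Identify the minimum value: min = 2
Step 3: Range = max - min = 50 - 2 = 48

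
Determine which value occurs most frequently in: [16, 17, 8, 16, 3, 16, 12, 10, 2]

16

Step 1: Count the frequency of each value:
  2: appears 1 time(s)
  3: appears 1 time(s)
  8: appears 1 time(s)
  10: appears 1 time(s)
  12: appears 1 time(s)
  16: appears 3 time(s)
  17: appears 1 time(s)
Step 2: The value 16 appears most frequently (3 times).
Step 3: Mode = 16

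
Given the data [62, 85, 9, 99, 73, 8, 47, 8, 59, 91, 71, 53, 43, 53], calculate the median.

56

Step 1: Sort the data in ascending order: [8, 8, 9, 43, 47, 53, 53, 59, 62, 71, 73, 85, 91, 99]
Step 2: The number of values is n = 14.
Step 3: Since n is even, the median is the average of positions 7 and 8:
  Median = (53 + 59) / 2 = 56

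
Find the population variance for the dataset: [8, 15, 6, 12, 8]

10.56

Step 1: Compute the mean: (8 + 15 + 6 + 12 + 8) / 5 = 9.8
Step 2: Compute squared deviations from the mean:
  (8 - 9.8)^2 = 3.24
  (15 - 9.8)^2 = 27.04
  (6 - 9.8)^2 = 14.44
  (12 - 9.8)^2 = 4.84
  (8 - 9.8)^2 = 3.24
Step 3: Sum of squared deviations = 52.8
Step 4: Population variance = 52.8 / 5 = 10.56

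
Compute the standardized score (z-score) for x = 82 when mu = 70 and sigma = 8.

1.5

Step 1: Recall the z-score formula: z = (x - mu) / sigma
Step 2: Substitute values: z = (82 - 70) / 8
Step 3: z = 12 / 8 = 1.5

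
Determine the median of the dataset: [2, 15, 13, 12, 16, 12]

12.5

Step 1: Sort the data in ascending order: [2, 12, 12, 13, 15, 16]
Step 2: The number of values is n = 6.
Step 3: Since n is even, the median is the average of positions 3 and 4:
  Median = (12 + 13) / 2 = 12.5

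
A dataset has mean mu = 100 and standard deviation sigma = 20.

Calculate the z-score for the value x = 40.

-3

Step 1: Recall the z-score formula: z = (x - mu) / sigma
Step 2: Substitute values: z = (40 - 100) / 20
Step 3: z = -60 / 20 = -3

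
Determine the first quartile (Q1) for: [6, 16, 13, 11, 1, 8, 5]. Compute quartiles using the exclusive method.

5

Step 1: Sort the data: [1, 5, 6, 8, 11, 13, 16]
Step 2: n = 7
Step 3: Using the exclusive quartile method:
  Q1 = 5
  Q2 (median) = 8
  Q3 = 13
  IQR = Q3 - Q1 = 13 - 5 = 8
Step 4: Q1 = 5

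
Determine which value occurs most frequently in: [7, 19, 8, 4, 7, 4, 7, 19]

7

Step 1: Count the frequency of each value:
  4: appears 2 time(s)
  7: appears 3 time(s)
  8: appears 1 time(s)
  19: appears 2 time(s)
Step 2: The value 7 appears most frequently (3 times).
Step 3: Mode = 7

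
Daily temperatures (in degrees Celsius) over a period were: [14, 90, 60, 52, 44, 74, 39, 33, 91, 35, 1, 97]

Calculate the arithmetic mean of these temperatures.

52.5

Step 1: Sum all values: 14 + 90 + 60 + 52 + 44 + 74 + 39 + 33 + 91 + 35 + 1 + 97 = 630
Step 2: Count the number of values: n = 12
Step 3: Mean = sum / n = 630 / 12 = 52.5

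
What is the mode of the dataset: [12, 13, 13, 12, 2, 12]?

12

Step 1: Count the frequency of each value:
  2: appears 1 time(s)
  12: appears 3 time(s)
  13: appears 2 time(s)
Step 2: The value 12 appears most frequently (3 times).
Step 3: Mode = 12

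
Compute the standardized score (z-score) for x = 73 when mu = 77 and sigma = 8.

-0.5

Step 1: Recall the z-score formula: z = (x - mu) / sigma
Step 2: Substitute values: z = (73 - 77) / 8
Step 3: z = -4 / 8 = -0.5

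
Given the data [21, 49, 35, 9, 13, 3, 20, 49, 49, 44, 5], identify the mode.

49

Step 1: Count the frequency of each value:
  3: appears 1 time(s)
  5: appears 1 time(s)
  9: appears 1 time(s)
  13: appears 1 time(s)
  20: appears 1 time(s)
  21: appears 1 time(s)
  35: appears 1 time(s)
  44: appears 1 time(s)
  49: appears 3 time(s)
Step 2: The value 49 appears most frequently (3 times).
Step 3: Mode = 49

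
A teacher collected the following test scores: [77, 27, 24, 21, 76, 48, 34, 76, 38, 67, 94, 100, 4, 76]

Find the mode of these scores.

76

Step 1: Count the frequency of each value:
  4: appears 1 time(s)
  21: appears 1 time(s)
  24: appears 1 time(s)
  27: appears 1 time(s)
  34: appears 1 time(s)
  38: appears 1 time(s)
  48: appears 1 time(s)
  67: appears 1 time(s)
  76: appears 3 time(s)
  77: appears 1 time(s)
  94: appears 1 time(s)
  100: appears 1 time(s)
Step 2: The value 76 appears most frequently (3 times).
Step 3: Mode = 76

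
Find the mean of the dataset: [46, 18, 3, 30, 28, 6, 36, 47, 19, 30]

26.3

Step 1: Sum all values: 46 + 18 + 3 + 30 + 28 + 6 + 36 + 47 + 19 + 30 = 263
Step 2: Count the number of values: n = 10
Step 3: Mean = sum / n = 263 / 10 = 26.3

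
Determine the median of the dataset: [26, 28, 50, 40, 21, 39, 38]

38

Step 1: Sort the data in ascending order: [21, 26, 28, 38, 39, 40, 50]
Step 2: The number of values is n = 7.
Step 3: Since n is odd, the median is the middle value at position 4: 38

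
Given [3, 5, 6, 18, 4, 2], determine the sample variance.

34.6667

Step 1: Compute the mean: (3 + 5 + 6 + 18 + 4 + 2) / 6 = 6.3333
Step 2: Compute squared deviations from the mean:
  (3 - 6.3333)^2 = 11.1111
  (5 - 6.3333)^2 = 1.7778
  (6 - 6.3333)^2 = 0.1111
  (18 - 6.3333)^2 = 136.1111
  (4 - 6.3333)^2 = 5.4444
  (2 - 6.3333)^2 = 18.7778
Step 3: Sum of squared deviations = 173.3333
Step 4: Sample variance = 173.3333 / 5 = 34.6667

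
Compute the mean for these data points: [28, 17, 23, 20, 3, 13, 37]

20.1429

Step 1: Sum all values: 28 + 17 + 23 + 20 + 3 + 13 + 37 = 141
Step 2: Count the number of values: n = 7
Step 3: Mean = sum / n = 141 / 7 = 20.1429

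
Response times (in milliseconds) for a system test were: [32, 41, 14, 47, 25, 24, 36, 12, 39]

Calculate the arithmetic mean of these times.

30

Step 1: Sum all values: 32 + 41 + 14 + 47 + 25 + 24 + 36 + 12 + 39 = 270
Step 2: Count the number of values: n = 9
Step 3: Mean = sum / n = 270 / 9 = 30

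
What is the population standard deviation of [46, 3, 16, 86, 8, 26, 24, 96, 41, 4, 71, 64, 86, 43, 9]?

31.1916

Step 1: Compute the mean: 41.5333
Step 2: Sum of squared deviations from the mean: 14593.7333
Step 3: Population variance = 14593.7333 / 15 = 972.9156
Step 4: Standard deviation = sqrt(972.9156) = 31.1916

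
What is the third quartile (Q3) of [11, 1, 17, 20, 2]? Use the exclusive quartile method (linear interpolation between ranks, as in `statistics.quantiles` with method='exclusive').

18.5

Step 1: Sort the data: [1, 2, 11, 17, 20]
Step 2: n = 5
Step 3: Using the exclusive quartile method:
  Q1 = 1.5
  Q2 (median) = 11
  Q3 = 18.5
  IQR = Q3 - Q1 = 18.5 - 1.5 = 17
Step 4: Q3 = 18.5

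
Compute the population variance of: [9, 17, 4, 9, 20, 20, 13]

32.4082

Step 1: Compute the mean: (9 + 17 + 4 + 9 + 20 + 20 + 13) / 7 = 13.1429
Step 2: Compute squared deviations from the mean:
  (9 - 13.1429)^2 = 17.1633
  (17 - 13.1429)^2 = 14.8776
  (4 - 13.1429)^2 = 83.5918
  (9 - 13.1429)^2 = 17.1633
  (20 - 13.1429)^2 = 47.0204
  (20 - 13.1429)^2 = 47.0204
  (13 - 13.1429)^2 = 0.0204
Step 3: Sum of squared deviations = 226.8571
Step 4: Population variance = 226.8571 / 7 = 32.4082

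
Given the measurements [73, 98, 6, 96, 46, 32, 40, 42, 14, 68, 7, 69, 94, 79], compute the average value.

54.5714

Step 1: Sum all values: 73 + 98 + 6 + 96 + 46 + 32 + 40 + 42 + 14 + 68 + 7 + 69 + 94 + 79 = 764
Step 2: Count the number of values: n = 14
Step 3: Mean = sum / n = 764 / 14 = 54.5714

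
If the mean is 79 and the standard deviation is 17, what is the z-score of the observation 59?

-1.1765

Step 1: Recall the z-score formula: z = (x - mu) / sigma
Step 2: Substitute values: z = (59 - 79) / 17
Step 3: z = -20 / 17 = -1.1765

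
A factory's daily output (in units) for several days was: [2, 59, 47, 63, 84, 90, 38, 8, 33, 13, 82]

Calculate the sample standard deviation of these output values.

31.3395

Step 1: Compute the mean: 47.1818
Step 2: Sum of squared deviations from the mean: 9821.6364
Step 3: Sample variance = 9821.6364 / 10 = 982.1636
Step 4: Standard deviation = sqrt(982.1636) = 31.3395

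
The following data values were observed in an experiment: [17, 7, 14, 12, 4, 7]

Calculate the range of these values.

13

Step 1: Identify the maximum value: max = 17
Step 2: Identify the minimum value: min = 4
Step 3: Range = max - min = 17 - 4 = 13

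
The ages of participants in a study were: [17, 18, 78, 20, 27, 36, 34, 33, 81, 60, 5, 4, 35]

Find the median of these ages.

33

Step 1: Sort the data in ascending order: [4, 5, 17, 18, 20, 27, 33, 34, 35, 36, 60, 78, 81]
Step 2: The number of values is n = 13.
Step 3: Since n is odd, the median is the middle value at position 7: 33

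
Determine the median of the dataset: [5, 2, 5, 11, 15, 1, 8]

5

Step 1: Sort the data in ascending order: [1, 2, 5, 5, 8, 11, 15]
Step 2: The number of values is n = 7.
Step 3: Since n is odd, the median is the middle value at position 4: 5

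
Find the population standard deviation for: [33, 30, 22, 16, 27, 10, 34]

8.3471

Step 1: Compute the mean: 24.5714
Step 2: Sum of squared deviations from the mean: 487.7143
Step 3: Population variance = 487.7143 / 7 = 69.6735
Step 4: Standard deviation = sqrt(69.6735) = 8.3471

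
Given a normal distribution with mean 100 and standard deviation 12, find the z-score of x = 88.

-1

Step 1: Recall the z-score formula: z = (x - mu) / sigma
Step 2: Substitute values: z = (88 - 100) / 12
Step 3: z = -12 / 12 = -1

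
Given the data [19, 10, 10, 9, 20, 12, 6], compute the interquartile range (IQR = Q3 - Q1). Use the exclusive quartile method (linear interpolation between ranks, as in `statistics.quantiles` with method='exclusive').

10

Step 1: Sort the data: [6, 9, 10, 10, 12, 19, 20]
Step 2: n = 7
Step 3: Using the exclusive quartile method:
  Q1 = 9
  Q2 (median) = 10
  Q3 = 19
  IQR = Q3 - Q1 = 19 - 9 = 10
Step 4: IQR = 10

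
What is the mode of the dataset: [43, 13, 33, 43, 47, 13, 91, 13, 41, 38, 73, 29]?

13

Step 1: Count the frequency of each value:
  13: appears 3 time(s)
  29: appears 1 time(s)
  33: appears 1 time(s)
  38: appears 1 time(s)
  41: appears 1 time(s)
  43: appears 2 time(s)
  47: appears 1 time(s)
  73: appears 1 time(s)
  91: appears 1 time(s)
Step 2: The value 13 appears most frequently (3 times).
Step 3: Mode = 13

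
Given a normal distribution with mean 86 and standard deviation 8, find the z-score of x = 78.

-1

Step 1: Recall the z-score formula: z = (x - mu) / sigma
Step 2: Substitute values: z = (78 - 86) / 8
Step 3: z = -8 / 8 = -1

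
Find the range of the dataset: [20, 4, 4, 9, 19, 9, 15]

16

Step 1: Identify the maximum value: max = 20
Step 2: Identify the minimum value: min = 4
Step 3: Range = max - min = 20 - 4 = 16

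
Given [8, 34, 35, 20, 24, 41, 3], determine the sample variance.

203.619

Step 1: Compute the mean: (8 + 34 + 35 + 20 + 24 + 41 + 3) / 7 = 23.5714
Step 2: Compute squared deviations from the mean:
  (8 - 23.5714)^2 = 242.4694
  (34 - 23.5714)^2 = 108.7551
  (35 - 23.5714)^2 = 130.6122
  (20 - 23.5714)^2 = 12.7551
  (24 - 23.5714)^2 = 0.1837
  (41 - 23.5714)^2 = 303.7551
  (3 - 23.5714)^2 = 423.1837
Step 3: Sum of squared deviations = 1221.7143
Step 4: Sample variance = 1221.7143 / 6 = 203.619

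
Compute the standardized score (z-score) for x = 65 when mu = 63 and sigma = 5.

0.4

Step 1: Recall the z-score formula: z = (x - mu) / sigma
Step 2: Substitute values: z = (65 - 63) / 5
Step 3: z = 2 / 5 = 0.4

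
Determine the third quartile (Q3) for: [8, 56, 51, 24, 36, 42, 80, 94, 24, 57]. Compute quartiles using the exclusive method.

62.75

Step 1: Sort the data: [8, 24, 24, 36, 42, 51, 56, 57, 80, 94]
Step 2: n = 10
Step 3: Using the exclusive quartile method:
  Q1 = 24
  Q2 (median) = 46.5
  Q3 = 62.75
  IQR = Q3 - Q1 = 62.75 - 24 = 38.75
Step 4: Q3 = 62.75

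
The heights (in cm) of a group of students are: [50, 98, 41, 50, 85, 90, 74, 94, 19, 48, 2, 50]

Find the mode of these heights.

50

Step 1: Count the frequency of each value:
  2: appears 1 time(s)
  19: appears 1 time(s)
  41: appears 1 time(s)
  48: appears 1 time(s)
  50: appears 3 time(s)
  74: appears 1 time(s)
  85: appears 1 time(s)
  90: appears 1 time(s)
  94: appears 1 time(s)
  98: appears 1 time(s)
Step 2: The value 50 appears most frequently (3 times).
Step 3: Mode = 50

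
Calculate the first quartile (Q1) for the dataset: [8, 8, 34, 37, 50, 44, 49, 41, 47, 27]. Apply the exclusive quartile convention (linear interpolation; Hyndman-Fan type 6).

22.25

Step 1: Sort the data: [8, 8, 27, 34, 37, 41, 44, 47, 49, 50]
Step 2: n = 10
Step 3: Using the exclusive quartile method:
  Q1 = 22.25
  Q2 (median) = 39
  Q3 = 47.5
  IQR = Q3 - Q1 = 47.5 - 22.25 = 25.25
Step 4: Q1 = 22.25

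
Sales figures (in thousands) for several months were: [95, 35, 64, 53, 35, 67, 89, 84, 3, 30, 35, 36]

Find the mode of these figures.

35

Step 1: Count the frequency of each value:
  3: appears 1 time(s)
  30: appears 1 time(s)
  35: appears 3 time(s)
  36: appears 1 time(s)
  53: appears 1 time(s)
  64: appears 1 time(s)
  67: appears 1 time(s)
  84: appears 1 time(s)
  89: appears 1 time(s)
  95: appears 1 time(s)
Step 2: The value 35 appears most frequently (3 times).
Step 3: Mode = 35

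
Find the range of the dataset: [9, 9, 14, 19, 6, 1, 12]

18

Step 1: Identify the maximum value: max = 19
Step 2: Identify the minimum value: min = 1
Step 3: Range = max - min = 19 - 1 = 18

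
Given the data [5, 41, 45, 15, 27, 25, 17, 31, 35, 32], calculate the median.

29

Step 1: Sort the data in ascending order: [5, 15, 17, 25, 27, 31, 32, 35, 41, 45]
Step 2: The number of values is n = 10.
Step 3: Since n is even, the median is the average of positions 5 and 6:
  Median = (27 + 31) / 2 = 29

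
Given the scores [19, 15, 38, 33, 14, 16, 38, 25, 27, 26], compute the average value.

25.1

Step 1: Sum all values: 19 + 15 + 38 + 33 + 14 + 16 + 38 + 25 + 27 + 26 = 251
Step 2: Count the number of values: n = 10
Step 3: Mean = sum / n = 251 / 10 = 25.1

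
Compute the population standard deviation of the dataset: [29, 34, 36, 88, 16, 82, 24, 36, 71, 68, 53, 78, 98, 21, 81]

26.7972

Step 1: Compute the mean: 54.3333
Step 2: Sum of squared deviations from the mean: 10771.3333
Step 3: Population variance = 10771.3333 / 15 = 718.0889
Step 4: Standard deviation = sqrt(718.0889) = 26.7972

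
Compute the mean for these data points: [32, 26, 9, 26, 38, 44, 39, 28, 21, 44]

30.7

Step 1: Sum all values: 32 + 26 + 9 + 26 + 38 + 44 + 39 + 28 + 21 + 44 = 307
Step 2: Count the number of values: n = 10
Step 3: Mean = sum / n = 307 / 10 = 30.7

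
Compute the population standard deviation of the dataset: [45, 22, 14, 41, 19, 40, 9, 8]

14.1045

Step 1: Compute the mean: 24.75
Step 2: Sum of squared deviations from the mean: 1591.5
Step 3: Population variance = 1591.5 / 8 = 198.9375
Step 4: Standard deviation = sqrt(198.9375) = 14.1045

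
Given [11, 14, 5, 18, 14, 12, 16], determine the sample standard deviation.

4.1805

Step 1: Compute the mean: 12.8571
Step 2: Sum of squared deviations from the mean: 104.8571
Step 3: Sample variance = 104.8571 / 6 = 17.4762
Step 4: Standard deviation = sqrt(17.4762) = 4.1805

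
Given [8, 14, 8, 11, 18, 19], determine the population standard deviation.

4.397

Step 1: Compute the mean: 13
Step 2: Sum of squared deviations from the mean: 116
Step 3: Population variance = 116 / 6 = 19.3333
Step 4: Standard deviation = sqrt(19.3333) = 4.397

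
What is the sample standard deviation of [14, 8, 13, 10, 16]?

3.1937

Step 1: Compute the mean: 12.2
Step 2: Sum of squared deviations from the mean: 40.8
Step 3: Sample variance = 40.8 / 4 = 10.2
Step 4: Standard deviation = sqrt(10.2) = 3.1937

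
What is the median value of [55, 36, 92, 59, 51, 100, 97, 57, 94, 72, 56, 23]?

58

Step 1: Sort the data in ascending order: [23, 36, 51, 55, 56, 57, 59, 72, 92, 94, 97, 100]
Step 2: The number of values is n = 12.
Step 3: Since n is even, the median is the average of positions 6 and 7:
  Median = (57 + 59) / 2 = 58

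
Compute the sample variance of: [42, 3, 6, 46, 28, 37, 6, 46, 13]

334.1944

Step 1: Compute the mean: (42 + 3 + 6 + 46 + 28 + 37 + 6 + 46 + 13) / 9 = 25.2222
Step 2: Compute squared deviations from the mean:
  (42 - 25.2222)^2 = 281.4938
  (3 - 25.2222)^2 = 493.8272
  (6 - 25.2222)^2 = 369.4938
  (46 - 25.2222)^2 = 431.716
  (28 - 25.2222)^2 = 7.716
  (37 - 25.2222)^2 = 138.716
  (6 - 25.2222)^2 = 369.4938
  (46 - 25.2222)^2 = 431.716
  (13 - 25.2222)^2 = 149.3827
Step 3: Sum of squared deviations = 2673.5556
Step 4: Sample variance = 2673.5556 / 8 = 334.1944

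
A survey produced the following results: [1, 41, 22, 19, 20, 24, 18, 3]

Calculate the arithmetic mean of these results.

18.5

Step 1: Sum all values: 1 + 41 + 22 + 19 + 20 + 24 + 18 + 3 = 148
Step 2: Count the number of values: n = 8
Step 3: Mean = sum / n = 148 / 8 = 18.5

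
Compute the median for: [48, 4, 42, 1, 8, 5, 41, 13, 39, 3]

10.5

Step 1: Sort the data in ascending order: [1, 3, 4, 5, 8, 13, 39, 41, 42, 48]
Step 2: The number of values is n = 10.
Step 3: Since n is even, the median is the average of positions 5 and 6:
  Median = (8 + 13) / 2 = 10.5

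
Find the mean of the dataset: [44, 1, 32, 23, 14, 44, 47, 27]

29

Step 1: Sum all values: 44 + 1 + 32 + 23 + 14 + 44 + 47 + 27 = 232
Step 2: Count the number of values: n = 8
Step 3: Mean = sum / n = 232 / 8 = 29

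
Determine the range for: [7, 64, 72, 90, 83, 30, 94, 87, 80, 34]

87

Step 1: Identify the maximum value: max = 94
Step 2: Identify the minimum value: min = 7
Step 3: Range = max - min = 94 - 7 = 87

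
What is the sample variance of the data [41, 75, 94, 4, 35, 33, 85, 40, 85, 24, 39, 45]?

785.8182

Step 1: Compute the mean: (41 + 75 + 94 + 4 + 35 + 33 + 85 + 40 + 85 + 24 + 39 + 45) / 12 = 50
Step 2: Compute squared deviations from the mean:
  (41 - 50)^2 = 81
  (75 - 50)^2 = 625
  (94 - 50)^2 = 1936
  (4 - 50)^2 = 2116
  (35 - 50)^2 = 225
  (33 - 50)^2 = 289
  (85 - 50)^2 = 1225
  (40 - 50)^2 = 100
  (85 - 50)^2 = 1225
  (24 - 50)^2 = 676
  (39 - 50)^2 = 121
  (45 - 50)^2 = 25
Step 3: Sum of squared deviations = 8644
Step 4: Sample variance = 8644 / 11 = 785.8182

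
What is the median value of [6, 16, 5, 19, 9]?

9

Step 1: Sort the data in ascending order: [5, 6, 9, 16, 19]
Step 2: The number of values is n = 5.
Step 3: Since n is odd, the median is the middle value at position 3: 9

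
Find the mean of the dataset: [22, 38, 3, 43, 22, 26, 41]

27.8571

Step 1: Sum all values: 22 + 38 + 3 + 43 + 22 + 26 + 41 = 195
Step 2: Count the number of values: n = 7
Step 3: Mean = sum / n = 195 / 7 = 27.8571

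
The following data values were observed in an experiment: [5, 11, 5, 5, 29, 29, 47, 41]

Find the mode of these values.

5

Step 1: Count the frequency of each value:
  5: appears 3 time(s)
  11: appears 1 time(s)
  29: appears 2 time(s)
  41: appears 1 time(s)
  47: appears 1 time(s)
Step 2: The value 5 appears most frequently (3 times).
Step 3: Mode = 5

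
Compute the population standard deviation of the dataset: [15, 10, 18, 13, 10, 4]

4.4222

Step 1: Compute the mean: 11.6667
Step 2: Sum of squared deviations from the mean: 117.3333
Step 3: Population variance = 117.3333 / 6 = 19.5556
Step 4: Standard deviation = sqrt(19.5556) = 4.4222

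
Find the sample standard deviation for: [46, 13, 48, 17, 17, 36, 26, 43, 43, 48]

14.0795

Step 1: Compute the mean: 33.7
Step 2: Sum of squared deviations from the mean: 1784.1
Step 3: Sample variance = 1784.1 / 9 = 198.2333
Step 4: Standard deviation = sqrt(198.2333) = 14.0795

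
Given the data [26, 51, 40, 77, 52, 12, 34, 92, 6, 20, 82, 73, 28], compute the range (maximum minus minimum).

86

Step 1: Identify the maximum value: max = 92
Step 2: Identify the minimum value: min = 6
Step 3: Range = max - min = 92 - 6 = 86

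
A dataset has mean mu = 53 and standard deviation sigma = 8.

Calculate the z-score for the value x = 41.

-1.5

Step 1: Recall the z-score formula: z = (x - mu) / sigma
Step 2: Substitute values: z = (41 - 53) / 8
Step 3: z = -12 / 8 = -1.5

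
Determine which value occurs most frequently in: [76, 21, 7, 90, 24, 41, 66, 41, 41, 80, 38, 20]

41

Step 1: Count the frequency of each value:
  7: appears 1 time(s)
  20: appears 1 time(s)
  21: appears 1 time(s)
  24: appears 1 time(s)
  38: appears 1 time(s)
  41: appears 3 time(s)
  66: appears 1 time(s)
  76: appears 1 time(s)
  80: appears 1 time(s)
  90: appears 1 time(s)
Step 2: The value 41 appears most frequently (3 times).
Step 3: Mode = 41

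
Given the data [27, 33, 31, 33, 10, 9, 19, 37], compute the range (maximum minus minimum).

28

Step 1: Identify the maximum value: max = 37
Step 2: Identify the minimum value: min = 9
Step 3: Range = max - min = 37 - 9 = 28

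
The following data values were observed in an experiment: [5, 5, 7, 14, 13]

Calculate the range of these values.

9

Step 1: Identify the maximum value: max = 14
Step 2: Identify the minimum value: min = 5
Step 3: Range = max - min = 14 - 5 = 9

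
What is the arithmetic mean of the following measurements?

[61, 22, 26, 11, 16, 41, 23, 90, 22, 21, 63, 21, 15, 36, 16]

32.2667

Step 1: Sum all values: 61 + 22 + 26 + 11 + 16 + 41 + 23 + 90 + 22 + 21 + 63 + 21 + 15 + 36 + 16 = 484
Step 2: Count the number of values: n = 15
Step 3: Mean = sum / n = 484 / 15 = 32.2667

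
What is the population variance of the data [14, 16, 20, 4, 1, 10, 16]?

41.102

Step 1: Compute the mean: (14 + 16 + 20 + 4 + 1 + 10 + 16) / 7 = 11.5714
Step 2: Compute squared deviations from the mean:
  (14 - 11.5714)^2 = 5.898
  (16 - 11.5714)^2 = 19.6122
  (20 - 11.5714)^2 = 71.0408
  (4 - 11.5714)^2 = 57.3265
  (1 - 11.5714)^2 = 111.7551
  (10 - 11.5714)^2 = 2.4694
  (16 - 11.5714)^2 = 19.6122
Step 3: Sum of squared deviations = 287.7143
Step 4: Population variance = 287.7143 / 7 = 41.102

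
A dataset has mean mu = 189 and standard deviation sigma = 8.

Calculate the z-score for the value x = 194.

0.625

Step 1: Recall the z-score formula: z = (x - mu) / sigma
Step 2: Substitute values: z = (194 - 189) / 8
Step 3: z = 5 / 8 = 0.625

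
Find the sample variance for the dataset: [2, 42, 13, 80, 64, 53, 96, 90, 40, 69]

975.4333

Step 1: Compute the mean: (2 + 42 + 13 + 80 + 64 + 53 + 96 + 90 + 40 + 69) / 10 = 54.9
Step 2: Compute squared deviations from the mean:
  (2 - 54.9)^2 = 2798.41
  (42 - 54.9)^2 = 166.41
  (13 - 54.9)^2 = 1755.61
  (80 - 54.9)^2 = 630.01
  (64 - 54.9)^2 = 82.81
  (53 - 54.9)^2 = 3.61
  (96 - 54.9)^2 = 1689.21
  (90 - 54.9)^2 = 1232.01
  (40 - 54.9)^2 = 222.01
  (69 - 54.9)^2 = 198.81
Step 3: Sum of squared deviations = 8778.9
Step 4: Sample variance = 8778.9 / 9 = 975.4333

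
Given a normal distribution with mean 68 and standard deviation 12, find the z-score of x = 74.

0.5

Step 1: Recall the z-score formula: z = (x - mu) / sigma
Step 2: Substitute values: z = (74 - 68) / 12
Step 3: z = 6 / 12 = 0.5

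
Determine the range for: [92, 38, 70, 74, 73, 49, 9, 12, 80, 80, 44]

83

Step 1: Identify the maximum value: max = 92
Step 2: Identify the minimum value: min = 9
Step 3: Range = max - min = 92 - 9 = 83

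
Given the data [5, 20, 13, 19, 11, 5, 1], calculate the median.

11

Step 1: Sort the data in ascending order: [1, 5, 5, 11, 13, 19, 20]
Step 2: The number of values is n = 7.
Step 3: Since n is odd, the median is the middle value at position 4: 11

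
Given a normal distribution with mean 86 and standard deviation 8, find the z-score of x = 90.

0.5

Step 1: Recall the z-score formula: z = (x - mu) / sigma
Step 2: Substitute values: z = (90 - 86) / 8
Step 3: z = 4 / 8 = 0.5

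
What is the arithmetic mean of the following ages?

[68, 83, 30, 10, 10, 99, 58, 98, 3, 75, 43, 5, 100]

52.4615

Step 1: Sum all values: 68 + 83 + 30 + 10 + 10 + 99 + 58 + 98 + 3 + 75 + 43 + 5 + 100 = 682
Step 2: Count the number of values: n = 13
Step 3: Mean = sum / n = 682 / 13 = 52.4615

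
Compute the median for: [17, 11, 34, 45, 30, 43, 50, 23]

32

Step 1: Sort the data in ascending order: [11, 17, 23, 30, 34, 43, 45, 50]
Step 2: The number of values is n = 8.
Step 3: Since n is even, the median is the average of positions 4 and 5:
  Median = (30 + 34) / 2 = 32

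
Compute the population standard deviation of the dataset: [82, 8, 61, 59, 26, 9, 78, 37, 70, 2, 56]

27.9456

Step 1: Compute the mean: 44.3636
Step 2: Sum of squared deviations from the mean: 8590.5455
Step 3: Population variance = 8590.5455 / 11 = 780.9587
Step 4: Standard deviation = sqrt(780.9587) = 27.9456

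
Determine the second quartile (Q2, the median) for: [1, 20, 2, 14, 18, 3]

8.5

Step 1: Sort the data: [1, 2, 3, 14, 18, 20]
Step 2: n = 6
Step 3: Q2 is the median. Since n is even, it is the average of the values at positions 3 and 4:
  Q2 = (3 + 14) / 2 = 8.5
Step 4: Q2 = 8.5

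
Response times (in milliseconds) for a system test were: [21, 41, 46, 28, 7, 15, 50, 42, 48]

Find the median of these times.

41

Step 1: Sort the data in ascending order: [7, 15, 21, 28, 41, 42, 46, 48, 50]
Step 2: The number of values is n = 9.
Step 3: Since n is odd, the median is the middle value at position 5: 41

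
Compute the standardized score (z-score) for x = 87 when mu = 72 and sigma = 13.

1.1538

Step 1: Recall the z-score formula: z = (x - mu) / sigma
Step 2: Substitute values: z = (87 - 72) / 13
Step 3: z = 15 / 13 = 1.1538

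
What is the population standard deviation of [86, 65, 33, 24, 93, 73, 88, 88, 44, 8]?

29.1746

Step 1: Compute the mean: 60.2
Step 2: Sum of squared deviations from the mean: 8511.6
Step 3: Population variance = 8511.6 / 10 = 851.16
Step 4: Standard deviation = sqrt(851.16) = 29.1746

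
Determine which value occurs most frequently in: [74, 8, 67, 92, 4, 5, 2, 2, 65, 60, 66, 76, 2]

2

Step 1: Count the frequency of each value:
  2: appears 3 time(s)
  4: appears 1 time(s)
  5: appears 1 time(s)
  8: appears 1 time(s)
  60: appears 1 time(s)
  65: appears 1 time(s)
  66: appears 1 time(s)
  67: appears 1 time(s)
  74: appears 1 time(s)
  76: appears 1 time(s)
  92: appears 1 time(s)
Step 2: The value 2 appears most frequently (3 times).
Step 3: Mode = 2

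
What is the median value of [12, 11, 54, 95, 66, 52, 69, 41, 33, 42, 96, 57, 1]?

52

Step 1: Sort the data in ascending order: [1, 11, 12, 33, 41, 42, 52, 54, 57, 66, 69, 95, 96]
Step 2: The number of values is n = 13.
Step 3: Since n is odd, the median is the middle value at position 7: 52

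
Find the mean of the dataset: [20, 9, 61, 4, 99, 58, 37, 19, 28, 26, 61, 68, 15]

38.8462

Step 1: Sum all values: 20 + 9 + 61 + 4 + 99 + 58 + 37 + 19 + 28 + 26 + 61 + 68 + 15 = 505
Step 2: Count the number of values: n = 13
Step 3: Mean = sum / n = 505 / 13 = 38.8462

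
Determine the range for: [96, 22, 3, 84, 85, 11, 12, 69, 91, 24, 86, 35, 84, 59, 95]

93

Step 1: Identify the maximum value: max = 96
Step 2: Identify the minimum value: min = 3
Step 3: Range = max - min = 96 - 3 = 93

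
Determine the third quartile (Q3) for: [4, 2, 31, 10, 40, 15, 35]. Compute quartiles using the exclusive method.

35

Step 1: Sort the data: [2, 4, 10, 15, 31, 35, 40]
Step 2: n = 7
Step 3: Using the exclusive quartile method:
  Q1 = 4
  Q2 (median) = 15
  Q3 = 35
  IQR = Q3 - Q1 = 35 - 4 = 31
Step 4: Q3 = 35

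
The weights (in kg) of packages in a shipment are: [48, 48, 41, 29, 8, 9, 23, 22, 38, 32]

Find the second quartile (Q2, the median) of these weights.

30.5

Step 1: Sort the data: [8, 9, 22, 23, 29, 32, 38, 41, 48, 48]
Step 2: n = 10
Step 3: Q2 is the median. Since n is even, it is the average of the values at positions 5 and 6:
  Q2 = (29 + 32) / 2 = 30.5
Step 4: Q2 = 30.5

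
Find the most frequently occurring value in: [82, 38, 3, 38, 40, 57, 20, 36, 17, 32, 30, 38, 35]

38

Step 1: Count the frequency of each value:
  3: appears 1 time(s)
  17: appears 1 time(s)
  20: appears 1 time(s)
  30: appears 1 time(s)
  32: appears 1 time(s)
  35: appears 1 time(s)
  36: appears 1 time(s)
  38: appears 3 time(s)
  40: appears 1 time(s)
  57: appears 1 time(s)
  82: appears 1 time(s)
Step 2: The value 38 appears most frequently (3 times).
Step 3: Mode = 38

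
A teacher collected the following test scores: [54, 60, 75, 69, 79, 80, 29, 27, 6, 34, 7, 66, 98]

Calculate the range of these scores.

92

Step 1: Identify the maximum value: max = 98
Step 2: Identify the minimum value: min = 6
Step 3: Range = max - min = 98 - 6 = 92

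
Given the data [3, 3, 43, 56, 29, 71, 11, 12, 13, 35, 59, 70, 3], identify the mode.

3

Step 1: Count the frequency of each value:
  3: appears 3 time(s)
  11: appears 1 time(s)
  12: appears 1 time(s)
  13: appears 1 time(s)
  29: appears 1 time(s)
  35: appears 1 time(s)
  43: appears 1 time(s)
  56: appears 1 time(s)
  59: appears 1 time(s)
  70: appears 1 time(s)
  71: appears 1 time(s)
Step 2: The value 3 appears most frequently (3 times).
Step 3: Mode = 3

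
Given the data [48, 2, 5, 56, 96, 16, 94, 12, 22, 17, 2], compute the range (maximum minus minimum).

94

Step 1: Identify the maximum value: max = 96
Step 2: Identify the minimum value: min = 2
Step 3: Range = max - min = 96 - 2 = 94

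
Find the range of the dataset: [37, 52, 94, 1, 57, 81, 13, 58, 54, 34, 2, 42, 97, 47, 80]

96

Step 1: Identify the maximum value: max = 97
Step 2: Identify the minimum value: min = 1
Step 3: Range = max - min = 97 - 1 = 96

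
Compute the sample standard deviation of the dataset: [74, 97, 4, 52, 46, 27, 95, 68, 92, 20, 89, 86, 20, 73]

31.9234

Step 1: Compute the mean: 60.2143
Step 2: Sum of squared deviations from the mean: 13248.3571
Step 3: Sample variance = 13248.3571 / 13 = 1019.1044
Step 4: Standard deviation = sqrt(1019.1044) = 31.9234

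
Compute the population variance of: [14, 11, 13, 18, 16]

5.84

Step 1: Compute the mean: (14 + 11 + 13 + 18 + 16) / 5 = 14.4
Step 2: Compute squared deviations from the mean:
  (14 - 14.4)^2 = 0.16
  (11 - 14.4)^2 = 11.56
  (13 - 14.4)^2 = 1.96
  (18 - 14.4)^2 = 12.96
  (16 - 14.4)^2 = 2.56
Step 3: Sum of squared deviations = 29.2
Step 4: Population variance = 29.2 / 5 = 5.84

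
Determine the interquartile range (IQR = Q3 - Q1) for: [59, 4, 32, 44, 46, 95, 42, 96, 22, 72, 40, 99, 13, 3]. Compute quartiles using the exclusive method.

58

Step 1: Sort the data: [3, 4, 13, 22, 32, 40, 42, 44, 46, 59, 72, 95, 96, 99]
Step 2: n = 14
Step 3: Using the exclusive quartile method:
  Q1 = 19.75
  Q2 (median) = 43
  Q3 = 77.75
  IQR = Q3 - Q1 = 77.75 - 19.75 = 58
Step 4: IQR = 58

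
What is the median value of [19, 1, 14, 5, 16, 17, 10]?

14

Step 1: Sort the data in ascending order: [1, 5, 10, 14, 16, 17, 19]
Step 2: The number of values is n = 7.
Step 3: Since n is odd, the median is the middle value at position 4: 14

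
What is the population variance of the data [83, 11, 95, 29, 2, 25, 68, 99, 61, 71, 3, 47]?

1125.5833

Step 1: Compute the mean: (83 + 11 + 95 + 29 + 2 + 25 + 68 + 99 + 61 + 71 + 3 + 47) / 12 = 49.5
Step 2: Compute squared deviations from the mean:
  (83 - 49.5)^2 = 1122.25
  (11 - 49.5)^2 = 1482.25
  (95 - 49.5)^2 = 2070.25
  (29 - 49.5)^2 = 420.25
  (2 - 49.5)^2 = 2256.25
  (25 - 49.5)^2 = 600.25
  (68 - 49.5)^2 = 342.25
  (99 - 49.5)^2 = 2450.25
  (61 - 49.5)^2 = 132.25
  (71 - 49.5)^2 = 462.25
  (3 - 49.5)^2 = 2162.25
  (47 - 49.5)^2 = 6.25
Step 3: Sum of squared deviations = 13507
Step 4: Population variance = 13507 / 12 = 1125.5833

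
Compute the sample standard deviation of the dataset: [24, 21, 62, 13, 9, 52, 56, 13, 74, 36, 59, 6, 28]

23.1079

Step 1: Compute the mean: 34.8462
Step 2: Sum of squared deviations from the mean: 6407.6923
Step 3: Sample variance = 6407.6923 / 12 = 533.9744
Step 4: Standard deviation = sqrt(533.9744) = 23.1079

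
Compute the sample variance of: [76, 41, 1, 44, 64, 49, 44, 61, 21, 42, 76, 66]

487.8409

Step 1: Compute the mean: (76 + 41 + 1 + 44 + 64 + 49 + 44 + 61 + 21 + 42 + 76 + 66) / 12 = 48.75
Step 2: Compute squared deviations from the mean:
  (76 - 48.75)^2 = 742.5625
  (41 - 48.75)^2 = 60.0625
  (1 - 48.75)^2 = 2280.0625
  (44 - 48.75)^2 = 22.5625
  (64 - 48.75)^2 = 232.5625
  (49 - 48.75)^2 = 0.0625
  (44 - 48.75)^2 = 22.5625
  (61 - 48.75)^2 = 150.0625
  (21 - 48.75)^2 = 770.0625
  (42 - 48.75)^2 = 45.5625
  (76 - 48.75)^2 = 742.5625
  (66 - 48.75)^2 = 297.5625
Step 3: Sum of squared deviations = 5366.25
Step 4: Sample variance = 5366.25 / 11 = 487.8409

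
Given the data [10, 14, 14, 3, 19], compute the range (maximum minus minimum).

16

Step 1: Identify the maximum value: max = 19
Step 2: Identify the minimum value: min = 3
Step 3: Range = max - min = 19 - 3 = 16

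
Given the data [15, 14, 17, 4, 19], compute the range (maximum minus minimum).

15

Step 1: Identify the maximum value: max = 19
Step 2: Identify the minimum value: min = 4
Step 3: Range = max - min = 19 - 4 = 15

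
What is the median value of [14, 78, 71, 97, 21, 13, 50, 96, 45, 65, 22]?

50

Step 1: Sort the data in ascending order: [13, 14, 21, 22, 45, 50, 65, 71, 78, 96, 97]
Step 2: The number of values is n = 11.
Step 3: Since n is odd, the median is the middle value at position 6: 50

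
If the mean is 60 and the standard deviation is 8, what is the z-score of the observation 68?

1

Step 1: Recall the z-score formula: z = (x - mu) / sigma
Step 2: Substitute values: z = (68 - 60) / 8
Step 3: z = 8 / 8 = 1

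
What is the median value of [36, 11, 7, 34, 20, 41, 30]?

30

Step 1: Sort the data in ascending order: [7, 11, 20, 30, 34, 36, 41]
Step 2: The number of values is n = 7.
Step 3: Since n is odd, the median is the middle value at position 4: 30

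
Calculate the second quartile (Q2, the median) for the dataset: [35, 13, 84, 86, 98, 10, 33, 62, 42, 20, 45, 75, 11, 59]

43.5

Step 1: Sort the data: [10, 11, 13, 20, 33, 35, 42, 45, 59, 62, 75, 84, 86, 98]
Step 2: n = 14
Step 3: Q2 is the median. Since n is even, it is the average of the values at positions 7 and 8:
  Q2 = (42 + 45) / 2 = 43.5
Step 4: Q2 = 43.5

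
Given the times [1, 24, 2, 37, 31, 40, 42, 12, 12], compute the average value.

22.3333

Step 1: Sum all values: 1 + 24 + 2 + 37 + 31 + 40 + 42 + 12 + 12 = 201
Step 2: Count the number of values: n = 9
Step 3: Mean = sum / n = 201 / 9 = 22.3333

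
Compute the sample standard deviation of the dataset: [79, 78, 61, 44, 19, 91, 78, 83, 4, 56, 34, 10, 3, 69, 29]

30.8295

Step 1: Compute the mean: 49.2
Step 2: Sum of squared deviations from the mean: 13306.4
Step 3: Sample variance = 13306.4 / 14 = 950.4571
Step 4: Standard deviation = sqrt(950.4571) = 30.8295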